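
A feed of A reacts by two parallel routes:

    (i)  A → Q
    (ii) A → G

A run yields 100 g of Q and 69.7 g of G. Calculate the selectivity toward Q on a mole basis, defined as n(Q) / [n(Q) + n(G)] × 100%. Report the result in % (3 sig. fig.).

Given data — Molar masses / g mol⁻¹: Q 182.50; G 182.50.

58.9 %

n(Q) = 100 / 182.50 = 0.5479 mol
n(G) = 69.7 / 182.50 = 0.3819 mol
selectivity = 0.5479/(0.5479+0.3819) × 100 = 58.93 %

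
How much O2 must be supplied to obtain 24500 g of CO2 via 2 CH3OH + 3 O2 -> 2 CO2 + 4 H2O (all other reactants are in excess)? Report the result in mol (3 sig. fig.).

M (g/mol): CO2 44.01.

835 mol

n(CO2) = 24500 / 44.01 = 556.7 mol
n(O2) = (3/2) × 556.7 = 835.1 mol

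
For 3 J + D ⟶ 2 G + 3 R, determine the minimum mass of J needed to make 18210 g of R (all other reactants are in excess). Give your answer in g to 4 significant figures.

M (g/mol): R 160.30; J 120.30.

n(R) = 18210 / 160.30 = 113.6 mol
n(J) = (3/3) × 113.6 = 113.6 mol
mass = 113.6 × 120.30 = 13670 g

13670 g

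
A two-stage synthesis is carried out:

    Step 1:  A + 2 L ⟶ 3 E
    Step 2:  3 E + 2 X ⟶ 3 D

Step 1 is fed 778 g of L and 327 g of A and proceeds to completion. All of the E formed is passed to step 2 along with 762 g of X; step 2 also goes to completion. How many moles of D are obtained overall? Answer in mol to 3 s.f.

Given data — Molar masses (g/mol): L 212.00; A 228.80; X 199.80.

Step 1:
n(L) = 778.0 / 212.00 = 3.670 mol
n(A) = 327.0 / 228.80 = 1.429 mol
n/ν for L = 3.670/2 = 1.835
n/ν for A = 1.429/1 = 1.429
Smallest n/ν is A → limiting reagent.
n(E) produced = (3/1) × 1.429 = 4.287 mol
Step 2:
n(E) available = 4.287 mol
n(X) = 762.0 / 199.80 = 3.814 mol
n/ν for E = 4.287/3 = 1.429
n/ν for X = 3.814/2 = 1.907
Smallest n/ν is E → limiting reagent.
n(D) = (3/3) × 4.287 = 4.287 mol

4.29 mol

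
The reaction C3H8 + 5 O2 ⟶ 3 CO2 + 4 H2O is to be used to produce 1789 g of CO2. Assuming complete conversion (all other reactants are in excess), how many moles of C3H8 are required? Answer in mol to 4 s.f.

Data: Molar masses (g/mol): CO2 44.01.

n(CO2) = 1789 / 44.01 = 40.65 mol
n(C3H8) = (1/3) × 40.65 = 13.55 mol

13.55 mol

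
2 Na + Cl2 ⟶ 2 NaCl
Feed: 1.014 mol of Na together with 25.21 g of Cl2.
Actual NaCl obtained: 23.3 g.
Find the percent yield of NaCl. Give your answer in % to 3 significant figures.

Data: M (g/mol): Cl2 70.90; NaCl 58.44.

n(Na) = 1.014 mol
n(Cl2) = 25.21 / 70.90 = 0.3556 mol
n/ν for Na = 1.014/2 = 0.5070
n/ν for Cl2 = 0.3556/1 = 0.3556
Smallest n/ν is Cl2 → limiting reagent.
theoretical n(NaCl) = (2/1) × 0.3556 = 0.7112 mol → 41.56 g
% yield = 23.3 / 41.56 × 100 = 56.06 %

56.1 %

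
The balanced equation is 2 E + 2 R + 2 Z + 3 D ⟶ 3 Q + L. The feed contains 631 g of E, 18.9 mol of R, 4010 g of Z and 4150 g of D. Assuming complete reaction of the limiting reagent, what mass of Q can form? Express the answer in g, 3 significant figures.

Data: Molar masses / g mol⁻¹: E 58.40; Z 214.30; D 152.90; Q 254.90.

4130 g

n(E) = 631.0 / 58.40 = 10.80 mol
n(R) = 18.90 mol
n(Z) = 4010 / 214.30 = 18.71 mol
n(D) = 4150 / 152.90 = 27.14 mol
n/ν for E = 10.80/2 = 5.400
n/ν for R = 18.90/2 = 9.450
n/ν for Z = 18.71/2 = 9.355
n/ν for D = 27.14/3 = 9.047
Smallest n/ν is E → limiting reagent.
n(Q) = (3/2) × 10.80 = 16.20 mol
mass = 16.20 × 254.90 = 4129 g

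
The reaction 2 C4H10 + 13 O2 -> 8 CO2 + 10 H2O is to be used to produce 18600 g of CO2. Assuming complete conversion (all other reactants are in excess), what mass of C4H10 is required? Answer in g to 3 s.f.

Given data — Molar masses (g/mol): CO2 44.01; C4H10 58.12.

6140 g

n(CO2) = 18600 / 44.01 = 422.6 mol
n(C4H10) = (2/8) × 422.6 = 105.7 mol
mass = 105.7 × 58.12 = 6143 g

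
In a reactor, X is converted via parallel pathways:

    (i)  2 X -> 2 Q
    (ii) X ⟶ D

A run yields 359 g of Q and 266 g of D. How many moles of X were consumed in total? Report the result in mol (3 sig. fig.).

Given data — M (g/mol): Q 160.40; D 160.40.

n(Q) = 359 / 160.40 = 2.238 mol
n(D) = 266 / 160.40 = 1.658 mol
n(X) via (i) = (2/2)×2.238 = 2.238 mol
n(X) via (ii) = (1/1)×1.658 = 1.658 mol
total n(X) = 2.238 + 1.658 = 3.896 mol

3.90 mol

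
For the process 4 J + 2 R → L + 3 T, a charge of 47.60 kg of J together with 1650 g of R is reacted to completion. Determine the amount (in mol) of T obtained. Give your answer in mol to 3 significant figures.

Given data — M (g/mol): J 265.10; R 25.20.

98.2 mol

n(J) = 47.60×1000 / 265.10 = 179.6 mol
n(R) = 1650 / 25.20 = 65.48 mol
n/ν for J = 179.6/4 = 44.90
n/ν for R = 65.48/2 = 32.74
Smallest n/ν is R → limiting reagent.
n(T) = (3/2) × 65.48 = 98.22 mol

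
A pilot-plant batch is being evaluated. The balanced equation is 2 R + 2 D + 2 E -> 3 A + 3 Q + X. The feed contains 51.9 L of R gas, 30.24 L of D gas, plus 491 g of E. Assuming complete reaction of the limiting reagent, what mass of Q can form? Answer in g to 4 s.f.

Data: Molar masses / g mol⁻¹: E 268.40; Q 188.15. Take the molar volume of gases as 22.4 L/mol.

381.0 g

n(R) = 51.90 / 22.4 = 2.317 mol
n(D) = 30.24 / 22.4 = 1.350 mol
n(E) = 491.0 / 268.40 = 1.829 mol
n/ν for R = 2.317/2 = 1.159
n/ν for D = 1.350/2 = 0.6750
n/ν for E = 1.829/2 = 0.9145
Smallest n/ν is D → limiting reagent.
n(Q) = (3/2) × 1.350 = 2.025 mol
mass = 2.025 × 188.15 = 381.0 g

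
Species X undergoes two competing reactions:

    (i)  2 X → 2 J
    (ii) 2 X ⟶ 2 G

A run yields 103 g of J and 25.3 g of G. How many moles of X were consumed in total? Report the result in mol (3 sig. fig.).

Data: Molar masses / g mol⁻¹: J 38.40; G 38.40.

3.34 mol

n(J) = 103 / 38.40 = 2.682 mol
n(G) = 25.3 / 38.40 = 0.6589 mol
n(X) via (i) = (2/2)×2.682 = 2.682 mol
n(X) via (ii) = (2/2)×0.6589 = 0.6589 mol
total n(X) = 2.682 + 0.6589 = 3.341 mol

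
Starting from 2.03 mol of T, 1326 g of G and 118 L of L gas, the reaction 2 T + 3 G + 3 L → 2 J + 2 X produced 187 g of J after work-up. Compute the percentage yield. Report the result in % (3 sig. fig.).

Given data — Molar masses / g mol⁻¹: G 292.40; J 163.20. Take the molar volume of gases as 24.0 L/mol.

56.4 %

n(T) = 2.030 mol
n(G) = 1326 / 292.40 = 4.535 mol
n(L) = 118.0 / 24.0 = 4.917 mol
n/ν for T = 2.030/2 = 1.015
n/ν for G = 4.535/3 = 1.512
n/ν for L = 4.917/3 = 1.639
Smallest n/ν is T → limiting reagent.
theoretical n(J) = (2/2) × 2.030 = 2.030 mol → 331.3 g
% yield = 187 / 331.3 × 100 = 56.44 %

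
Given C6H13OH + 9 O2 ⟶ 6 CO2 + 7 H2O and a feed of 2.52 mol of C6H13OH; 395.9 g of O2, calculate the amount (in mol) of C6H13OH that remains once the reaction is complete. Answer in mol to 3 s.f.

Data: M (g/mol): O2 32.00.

n(C6H13OH) = 2.520 mol
n(O2) = 395.9 / 32.00 = 12.37 mol
n/ν → C6H13OH: 2.520, O2: 1.374; O2 is limiting.
C6H13OH consumed = (1/9) × 12.37 = 1.374 mol
C6H13OH remaining = 2.520 − 1.374 = 1.146 mol

1.15 mol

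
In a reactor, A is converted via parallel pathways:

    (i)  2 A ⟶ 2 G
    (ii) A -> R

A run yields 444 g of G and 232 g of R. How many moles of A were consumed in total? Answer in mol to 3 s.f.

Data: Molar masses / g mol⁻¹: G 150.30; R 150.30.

n(G) = 444 / 150.30 = 2.954 mol
n(R) = 232 / 150.30 = 1.544 mol
n(A) via (i) = (2/2)×2.954 = 2.954 mol
n(A) via (ii) = (1/1)×1.544 = 1.544 mol
total n(A) = 2.954 + 1.544 = 4.498 mol

4.50 mol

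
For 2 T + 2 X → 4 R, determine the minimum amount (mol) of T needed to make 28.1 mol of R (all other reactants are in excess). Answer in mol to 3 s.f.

n(R) = 28.10 mol
n(T) = (2/4) × 28.10 = 14.05 mol

14.1 mol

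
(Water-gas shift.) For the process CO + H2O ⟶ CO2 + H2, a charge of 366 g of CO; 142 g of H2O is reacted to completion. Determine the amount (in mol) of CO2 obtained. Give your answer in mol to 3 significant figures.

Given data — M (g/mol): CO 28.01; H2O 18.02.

7.88 mol

n(CO) = 366.0 / 28.01 = 13.07 mol
n(H2O) = 142.0 / 18.02 = 7.880 mol
n/ν for CO = 13.07/1 = 13.07
n/ν for H2O = 7.880/1 = 7.880
Smallest n/ν is H2O → limiting reagent.
n(CO2) = (1/1) × 7.880 = 7.880 mol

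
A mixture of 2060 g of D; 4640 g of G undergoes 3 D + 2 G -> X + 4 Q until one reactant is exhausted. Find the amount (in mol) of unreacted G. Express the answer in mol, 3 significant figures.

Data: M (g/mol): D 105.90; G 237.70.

6.55 mol

n(D) = 2060 / 105.90 = 19.45 mol
n(G) = 4640 / 237.70 = 19.52 mol
n/ν → D: 6.483, G: 9.760; D is limiting.
G consumed = (2/3) × 19.45 = 12.97 mol
G remaining = 19.52 − 12.97 = 6.550 mol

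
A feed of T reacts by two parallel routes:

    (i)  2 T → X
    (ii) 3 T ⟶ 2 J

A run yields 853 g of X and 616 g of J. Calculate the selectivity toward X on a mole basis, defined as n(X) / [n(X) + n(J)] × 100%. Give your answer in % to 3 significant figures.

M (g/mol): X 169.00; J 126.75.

50.9 %

n(X) = 853 / 169.00 = 5.047 mol
n(J) = 616 / 126.75 = 4.860 mol
selectivity = 5.047/(5.047+4.860) × 100 = 50.94 %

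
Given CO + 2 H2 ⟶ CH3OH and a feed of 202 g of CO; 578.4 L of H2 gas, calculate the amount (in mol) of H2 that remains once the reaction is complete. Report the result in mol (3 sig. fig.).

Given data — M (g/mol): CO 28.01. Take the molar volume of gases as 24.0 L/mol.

n(CO) = 202.0 / 28.01 = 7.212 mol
n(H2) = 578.4 / 24.0 = 24.10 mol
n/ν → CO: 7.212, H2: 12.05; CO is limiting.
H2 consumed = (2/1) × 7.212 = 14.42 mol
H2 remaining = 24.10 − 14.42 = 9.680 mol

9.68 mol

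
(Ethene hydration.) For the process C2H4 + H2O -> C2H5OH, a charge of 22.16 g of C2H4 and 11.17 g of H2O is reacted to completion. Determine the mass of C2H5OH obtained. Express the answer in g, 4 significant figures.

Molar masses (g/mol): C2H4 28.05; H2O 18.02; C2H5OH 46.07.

28.56 g

n(C2H4) = 22.16 / 28.05 = 0.7900 mol
n(H2O) = 11.17 / 18.02 = 0.6199 mol
n/ν → C2H4: 0.7900, H2O: 0.6199; H2O is limiting.
n(C2H5OH) = (1/1) × 0.6199 = 0.6199 mol
mass = 0.6199 × 46.07 = 28.56 g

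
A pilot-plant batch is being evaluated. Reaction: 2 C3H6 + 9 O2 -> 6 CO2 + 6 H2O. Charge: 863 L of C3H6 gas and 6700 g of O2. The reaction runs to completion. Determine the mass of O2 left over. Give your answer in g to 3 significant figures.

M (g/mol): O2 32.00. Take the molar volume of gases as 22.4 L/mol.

n(C3H6) = 863.0 / 22.4 = 38.53 mol
n(O2) = 6700 / 32.00 = 209.4 mol
n/ν → C3H6: 19.27, O2: 23.27; C3H6 is limiting.
O2 consumed = (9/2) × 38.53 = 173.4 mol
O2 remaining = 209.4 − 173.4 = 36.00 mol
mass = 36.00 × 32.00 = 1152 g

1150 g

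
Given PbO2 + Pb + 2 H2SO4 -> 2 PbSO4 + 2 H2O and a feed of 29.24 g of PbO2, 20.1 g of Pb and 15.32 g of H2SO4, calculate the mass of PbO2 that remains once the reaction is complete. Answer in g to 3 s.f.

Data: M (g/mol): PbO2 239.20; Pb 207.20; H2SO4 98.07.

n(PbO2) = 29.24 / 239.20 = 0.1222 mol
n(Pb) = 20.10 / 207.20 = 0.09701 mol
n(H2SO4) = 15.32 / 98.07 = 0.1562 mol
n/ν → PbO2: 0.1222, Pb: 0.09701, H2SO4: 0.07810; H2SO4 is limiting.
PbO2 consumed = (1/2) × 0.1562 = 0.07810 mol
PbO2 remaining = 0.1222 − 0.07810 = 0.04410 mol
mass = 0.04410 × 239.20 = 10.55 g

10.6 g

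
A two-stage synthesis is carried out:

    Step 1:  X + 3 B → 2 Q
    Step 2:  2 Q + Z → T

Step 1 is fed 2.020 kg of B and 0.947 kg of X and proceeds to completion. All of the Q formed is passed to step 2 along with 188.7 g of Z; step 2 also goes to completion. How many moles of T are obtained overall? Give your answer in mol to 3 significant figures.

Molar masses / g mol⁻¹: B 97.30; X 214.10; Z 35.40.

4.42 mol

Step 1:
n(B) = 2.020×1000 / 97.30 = 20.76 mol
n(X) = 0.9470×1000 / 214.10 = 4.423 mol
n/ν for B = 20.76/3 = 6.920
n/ν for X = 4.423/1 = 4.423
Smallest n/ν is X → limiting reagent.
n(Q) produced = (2/1) × 4.423 = 8.846 mol
Step 2:
n(Q) available = 8.846 mol
n(Z) = 188.7 / 35.40 = 5.331 mol
n/ν for Q = 8.846/2 = 4.423
n/ν for Z = 5.331/1 = 5.331
Smallest n/ν is Q → limiting reagent.
n(T) = (1/2) × 8.846 = 4.423 mol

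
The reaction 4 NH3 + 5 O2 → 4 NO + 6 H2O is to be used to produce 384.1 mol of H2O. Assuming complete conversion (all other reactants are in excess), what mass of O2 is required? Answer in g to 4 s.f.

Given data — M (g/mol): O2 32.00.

n(H2O) = 384.1 mol
n(O2) = (5/6) × 384.1 = 320.1 mol
mass = 320.1 × 32.00 = 10240 g

10240 g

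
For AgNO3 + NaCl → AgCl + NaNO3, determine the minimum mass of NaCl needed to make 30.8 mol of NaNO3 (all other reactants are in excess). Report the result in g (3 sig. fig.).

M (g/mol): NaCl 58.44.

n(NaNO3) = 30.80 mol
n(NaCl) = (1/1) × 30.80 = 30.80 mol
mass = 30.80 × 58.44 = 1800 g

1800 g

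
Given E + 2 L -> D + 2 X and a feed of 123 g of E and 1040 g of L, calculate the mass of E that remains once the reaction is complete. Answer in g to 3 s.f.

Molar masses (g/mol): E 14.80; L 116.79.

57.1 g

n(E) = 123.0 / 14.80 = 8.311 mol
n(L) = 1040 / 116.79 = 8.905 mol
n/ν → E: 8.311, L: 4.453; L is limiting.
E consumed = (1/2) × 8.905 = 4.453 mol
E remaining = 8.311 − 4.453 = 3.858 mol
mass = 3.858 × 14.80 = 57.10 g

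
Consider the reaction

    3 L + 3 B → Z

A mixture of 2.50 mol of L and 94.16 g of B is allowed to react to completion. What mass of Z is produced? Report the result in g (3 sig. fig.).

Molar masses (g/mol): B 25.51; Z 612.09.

510 g

n(L) = 2.500 mol
n(B) = 94.16 / 25.51 = 3.691 mol
n/ν → L: 0.8333, B: 1.230; L is limiting.
n(Z) = (1/3) × 2.500 = 0.8333 mol
mass = 0.8333 × 612.09 = 510.1 g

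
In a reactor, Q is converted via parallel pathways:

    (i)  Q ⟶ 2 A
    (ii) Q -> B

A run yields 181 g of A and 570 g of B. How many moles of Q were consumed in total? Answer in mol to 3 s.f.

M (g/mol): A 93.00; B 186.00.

4.04 mol

n(A) = 181 / 93.00 = 1.946 mol
n(B) = 570 / 186.00 = 3.065 mol
n(Q) via (i) = (1/2)×1.946 = 0.9730 mol
n(Q) via (ii) = (1/1)×3.065 = 3.065 mol
total n(Q) = 0.9730 + 3.065 = 4.038 mol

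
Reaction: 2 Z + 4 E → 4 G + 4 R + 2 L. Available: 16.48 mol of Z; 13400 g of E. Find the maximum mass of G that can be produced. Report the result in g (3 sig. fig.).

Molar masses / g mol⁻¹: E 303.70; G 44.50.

n(Z) = 16.48 mol
n(E) = 13400 / 303.70 = 44.12 mol
n/ν → Z: 8.240, E: 11.03; Z is limiting.
n(G) = (4/2) × 16.48 = 32.96 mol
mass = 32.96 × 44.50 = 1467 g

1470 g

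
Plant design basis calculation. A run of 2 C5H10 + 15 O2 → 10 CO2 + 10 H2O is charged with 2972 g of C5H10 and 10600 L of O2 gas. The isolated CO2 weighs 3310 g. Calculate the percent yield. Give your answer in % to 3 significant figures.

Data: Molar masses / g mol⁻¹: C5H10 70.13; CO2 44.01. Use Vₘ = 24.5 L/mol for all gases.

n(C5H10) = 2972 / 70.13 = 42.38 mol
n(O2) = 10600 / 24.5 = 432.7 mol
n/ν for C5H10 = 42.38/2 = 21.19
n/ν for O2 = 432.7/15 = 28.85
Smallest n/ν is C5H10 → limiting reagent.
theoretical n(CO2) = (10/2) × 42.38 = 211.9 mol → 9326 g
% yield = 3310 / 9326 × 100 = 35.49 %

35.5 %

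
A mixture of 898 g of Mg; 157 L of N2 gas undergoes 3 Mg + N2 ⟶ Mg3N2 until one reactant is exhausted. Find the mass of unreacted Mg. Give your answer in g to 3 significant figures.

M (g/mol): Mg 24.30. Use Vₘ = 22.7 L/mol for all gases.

394 g

n(Mg) = 898.0 / 24.30 = 36.95 mol
n(N2) = 157.0 / 22.7 = 6.916 mol
n/ν → Mg: 12.32, N2: 6.916; N2 is limiting.
Mg consumed = (3/1) × 6.916 = 20.75 mol
Mg remaining = 36.95 − 20.75 = 16.20 mol
mass = 16.20 × 24.30 = 393.7 g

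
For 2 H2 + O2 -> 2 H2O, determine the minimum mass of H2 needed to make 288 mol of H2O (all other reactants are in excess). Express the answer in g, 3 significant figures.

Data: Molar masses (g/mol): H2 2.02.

582 g

n(H2O) = 288.0 mol
n(H2) = (2/2) × 288.0 = 288.0 mol
mass = 288.0 × 2.02 = 581.8 g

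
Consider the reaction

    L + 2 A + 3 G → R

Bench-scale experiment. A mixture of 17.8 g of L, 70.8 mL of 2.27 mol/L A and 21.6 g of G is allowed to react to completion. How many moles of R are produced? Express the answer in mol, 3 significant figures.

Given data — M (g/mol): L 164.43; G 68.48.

0.0804 mol

n(L) = 17.80 / 164.43 = 0.1083 mol
n(A) = 2.27 × 70.80/1000 = 0.1607 mol
n(G) = 21.60 / 68.48 = 0.3154 mol
n/ν → L: 0.1083, A: 0.08035, G: 0.1051; A is limiting.
n(R) = (1/2) × 0.1607 = 0.08035 mol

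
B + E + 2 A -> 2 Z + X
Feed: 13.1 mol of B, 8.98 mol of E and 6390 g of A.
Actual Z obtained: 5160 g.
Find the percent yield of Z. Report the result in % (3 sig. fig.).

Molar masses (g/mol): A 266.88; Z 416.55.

n(B) = 13.10 mol
n(E) = 8.980 mol
n(A) = 6390 / 266.88 = 23.94 mol
n/ν for B = 13.10/1 = 13.10
n/ν for E = 8.980/1 = 8.980
n/ν for A = 23.94/2 = 11.97
Smallest n/ν is E → limiting reagent.
theoretical n(Z) = (2/1) × 8.980 = 17.96 mol → 7481 g
% yield = 5160 / 7481 × 100 = 68.97 %

69.0 %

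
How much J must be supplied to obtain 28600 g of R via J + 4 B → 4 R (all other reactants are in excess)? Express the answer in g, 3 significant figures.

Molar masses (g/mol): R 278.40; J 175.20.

n(R) = 28600 / 278.40 = 102.7 mol
n(J) = (1/4) × 102.7 = 25.68 mol
mass = 25.68 × 175.20 = 4499 g

4500 g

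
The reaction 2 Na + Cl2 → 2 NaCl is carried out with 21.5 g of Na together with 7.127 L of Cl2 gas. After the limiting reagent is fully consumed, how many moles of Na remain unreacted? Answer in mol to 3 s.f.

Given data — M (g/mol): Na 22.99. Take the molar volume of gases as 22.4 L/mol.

0.299 mol

n(Na) = 21.50 / 22.99 = 0.9352 mol
n(Cl2) = 7.127 / 22.4 = 0.3182 mol
n/ν → Na: 0.4676, Cl2: 0.3182; Cl2 is limiting.
Na consumed = (2/1) × 0.3182 = 0.6364 mol
Na remaining = 0.9352 − 0.6364 = 0.2988 mol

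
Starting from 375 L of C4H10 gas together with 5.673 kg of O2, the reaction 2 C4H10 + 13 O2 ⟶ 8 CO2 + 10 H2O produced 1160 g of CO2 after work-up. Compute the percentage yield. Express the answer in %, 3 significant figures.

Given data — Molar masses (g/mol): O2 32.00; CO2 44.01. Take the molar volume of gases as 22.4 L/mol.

39.4 %

n(C4H10) = 375.0 / 22.4 = 16.74 mol
n(O2) = 5.673×1000 / 32.00 = 177.3 mol
n/ν for C4H10 = 16.74/2 = 8.370
n/ν for O2 = 177.3/13 = 13.64
Smallest n/ν is C4H10 → limiting reagent.
theoretical n(CO2) = (8/2) × 16.74 = 66.96 mol → 2947 g
% yield = 1160 / 2947 × 100 = 39.36 %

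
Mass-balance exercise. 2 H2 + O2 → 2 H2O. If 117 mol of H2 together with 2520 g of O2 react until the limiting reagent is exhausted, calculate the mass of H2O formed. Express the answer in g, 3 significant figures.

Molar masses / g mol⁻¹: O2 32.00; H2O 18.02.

n(H2) = 117.0 mol
n(O2) = 2520 / 32.00 = 78.75 mol
n/ν → H2: 58.50, O2: 78.75; H2 is limiting.
n(H2O) = (2/2) × 117.0 = 117.0 mol
mass = 117.0 × 18.02 = 2108 g

2110 g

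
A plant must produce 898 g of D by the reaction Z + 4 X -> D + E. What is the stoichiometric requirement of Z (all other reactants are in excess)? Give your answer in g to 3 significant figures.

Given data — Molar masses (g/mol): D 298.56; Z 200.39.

603 g

n(D) = 898 / 298.56 = 3.008 mol
n(Z) = (1/1) × 3.008 = 3.008 mol
mass = 3.008 × 200.39 = 602.8 g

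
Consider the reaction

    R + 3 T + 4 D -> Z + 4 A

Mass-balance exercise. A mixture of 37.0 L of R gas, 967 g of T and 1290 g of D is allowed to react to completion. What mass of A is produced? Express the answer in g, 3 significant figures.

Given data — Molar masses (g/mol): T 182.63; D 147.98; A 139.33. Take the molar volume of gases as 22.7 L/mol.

908 g

n(R) = 37.00 / 22.7 = 1.630 mol
n(T) = 967.0 / 182.63 = 5.295 mol
n(D) = 1290 / 147.98 = 8.717 mol
n/ν for R = 1.630/1 = 1.630
n/ν for T = 5.295/3 = 1.765
n/ν for D = 8.717/4 = 2.179
Smallest n/ν is R → limiting reagent.
n(A) = (4/1) × 1.630 = 6.520 mol
mass = 6.520 × 139.33 = 908.4 g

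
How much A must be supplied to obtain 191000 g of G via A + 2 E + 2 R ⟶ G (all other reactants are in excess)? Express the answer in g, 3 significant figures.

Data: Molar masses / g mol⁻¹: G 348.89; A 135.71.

74300 g

n(G) = 191000 / 348.89 = 547.5 mol
n(A) = (1/1) × 547.5 = 547.5 mol
mass = 547.5 × 135.71 = 74300 g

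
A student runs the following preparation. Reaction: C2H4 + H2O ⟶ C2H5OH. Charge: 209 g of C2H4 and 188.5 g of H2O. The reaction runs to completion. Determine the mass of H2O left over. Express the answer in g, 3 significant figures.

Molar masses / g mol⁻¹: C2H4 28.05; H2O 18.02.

54.2 g

n(C2H4) = 209.0 / 28.05 = 7.451 mol
n(H2O) = 188.5 / 18.02 = 10.46 mol
n/ν for C2H4 = 7.451/1 = 7.451
n/ν for H2O = 10.46/1 = 10.46
Smallest n/ν is C2H4 → limiting reagent.
H2O consumed = (1/1) × 7.451 = 7.451 mol
H2O remaining = 10.46 − 7.451 = 3.009 mol
mass = 3.009 × 18.02 = 54.22 g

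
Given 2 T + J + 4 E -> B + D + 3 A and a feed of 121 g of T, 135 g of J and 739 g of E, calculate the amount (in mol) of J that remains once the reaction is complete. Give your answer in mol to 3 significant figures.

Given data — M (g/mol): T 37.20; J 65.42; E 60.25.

n(T) = 121.0 / 37.20 = 3.253 mol
n(J) = 135.0 / 65.42 = 2.064 mol
n(E) = 739.0 / 60.25 = 12.27 mol
n/ν → T: 1.627, J: 2.064, E: 3.068; T is limiting.
J consumed = (1/2) × 3.253 = 1.627 mol
J remaining = 2.064 − 1.627 = 0.4370 mol

0.437 mol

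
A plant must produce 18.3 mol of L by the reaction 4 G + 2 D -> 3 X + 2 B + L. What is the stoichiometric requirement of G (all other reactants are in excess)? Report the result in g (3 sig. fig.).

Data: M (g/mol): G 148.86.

n(L) = 18.30 mol
n(G) = (4/1) × 18.30 = 73.20 mol
mass = 73.20 × 148.86 = 10900 g

10900 g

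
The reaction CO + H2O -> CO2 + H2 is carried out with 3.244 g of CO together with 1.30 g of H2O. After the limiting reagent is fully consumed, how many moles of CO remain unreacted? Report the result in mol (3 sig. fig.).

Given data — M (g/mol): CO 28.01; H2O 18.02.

0.0437 mol

n(CO) = 3.244 / 28.01 = 0.1158 mol
n(H2O) = 1.300 / 18.02 = 0.07214 mol
n/ν for CO = 0.1158/1 = 0.1158
n/ν for H2O = 0.07214/1 = 0.07214
Smallest n/ν is H2O → limiting reagent.
CO consumed = (1/1) × 0.07214 = 0.07214 mol
CO remaining = 0.1158 − 0.07214 = 0.04366 mol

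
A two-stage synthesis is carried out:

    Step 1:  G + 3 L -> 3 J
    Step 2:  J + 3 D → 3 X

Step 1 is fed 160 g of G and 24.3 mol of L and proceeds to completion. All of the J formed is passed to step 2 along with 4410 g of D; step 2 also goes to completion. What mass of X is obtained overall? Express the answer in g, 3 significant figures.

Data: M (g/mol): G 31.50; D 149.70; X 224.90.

6630 g

Step 1:
n(G) = 160.0 / 31.50 = 5.079 mol
n(L) = 24.30 mol
n/ν for G = 5.079/1 = 5.079
n/ν for L = 24.30/3 = 8.100
Smallest n/ν is G → limiting reagent.
n(J) produced = (3/1) × 5.079 = 15.24 mol
Step 2:
n(J) available = 15.24 mol
n(D) = 4410 / 149.70 = 29.46 mol
n/ν for J = 15.24/1 = 15.24
n/ν for D = 29.46/3 = 9.820
Smallest n/ν is D → limiting reagent.
n(X) = (3/3) × 29.46 = 29.46 mol
mass = 29.46 × 224.90 = 6626 g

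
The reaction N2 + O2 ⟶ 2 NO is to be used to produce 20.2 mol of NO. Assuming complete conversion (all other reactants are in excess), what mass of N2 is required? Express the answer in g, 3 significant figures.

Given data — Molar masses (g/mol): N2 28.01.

283 g

n(NO) = 20.20 mol
n(N2) = (1/2) × 20.20 = 10.10 mol
mass = 10.10 × 28.01 = 282.9 g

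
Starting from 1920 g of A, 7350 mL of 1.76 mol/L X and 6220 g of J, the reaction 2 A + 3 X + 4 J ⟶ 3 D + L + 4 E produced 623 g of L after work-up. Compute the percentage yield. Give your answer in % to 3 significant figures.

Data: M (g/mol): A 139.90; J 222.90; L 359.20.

n(A) = 1920 / 139.90 = 13.72 mol
n(X) = 1.76 × 7350/1000 = 12.94 mol
n(J) = 6220 / 222.90 = 27.90 mol
n/ν for A = 13.72/2 = 6.860
n/ν for X = 12.94/3 = 4.313
n/ν for J = 27.90/4 = 6.975
Smallest n/ν is X → limiting reagent.
theoretical n(L) = (1/3) × 12.94 = 4.313 mol → 1549 g
% yield = 623 / 1549 × 100 = 40.22 %

40.2 %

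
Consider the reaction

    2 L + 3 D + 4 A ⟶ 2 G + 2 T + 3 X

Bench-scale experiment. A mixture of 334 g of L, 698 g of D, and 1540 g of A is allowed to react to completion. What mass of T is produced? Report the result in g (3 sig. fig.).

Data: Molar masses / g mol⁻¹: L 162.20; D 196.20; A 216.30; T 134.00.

n(L) = 334.0 / 162.20 = 2.059 mol
n(D) = 698.0 / 196.20 = 3.558 mol
n(A) = 1540 / 216.30 = 7.120 mol
n/ν → L: 1.030, D: 1.186, A: 1.780; L is limiting.
n(T) = (2/2) × 2.059 = 2.059 mol
mass = 2.059 × 134.00 = 275.9 g

276 g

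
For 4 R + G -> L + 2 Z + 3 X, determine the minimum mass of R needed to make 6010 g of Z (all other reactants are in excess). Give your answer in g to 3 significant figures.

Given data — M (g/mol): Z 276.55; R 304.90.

13300 g

n(Z) = 6010 / 276.55 = 21.73 mol
n(R) = (4/2) × 21.73 = 43.46 mol
mass = 43.46 × 304.90 = 13250 g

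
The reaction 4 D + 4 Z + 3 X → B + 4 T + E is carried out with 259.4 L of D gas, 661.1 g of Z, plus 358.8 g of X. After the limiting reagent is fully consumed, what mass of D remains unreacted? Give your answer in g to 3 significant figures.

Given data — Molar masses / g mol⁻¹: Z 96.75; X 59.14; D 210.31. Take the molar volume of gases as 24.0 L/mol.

836 g

n(D) = 259.4 / 24.0 = 10.81 mol
n(Z) = 661.1 / 96.75 = 6.833 mol
n(X) = 358.8 / 59.14 = 6.067 mol
n/ν → D: 2.703, Z: 1.708, X: 2.022; Z is limiting.
D consumed = (4/4) × 6.833 = 6.833 mol
D remaining = 10.81 − 6.833 = 3.977 mol
mass = 3.977 × 210.31 = 836.4 g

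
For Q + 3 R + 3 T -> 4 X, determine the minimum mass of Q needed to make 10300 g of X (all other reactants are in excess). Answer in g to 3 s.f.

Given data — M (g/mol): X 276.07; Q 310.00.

2890 g

n(X) = 10300 / 276.07 = 37.31 mol
n(Q) = (1/4) × 37.31 = 9.328 mol
mass = 9.328 × 310.00 = 2892 g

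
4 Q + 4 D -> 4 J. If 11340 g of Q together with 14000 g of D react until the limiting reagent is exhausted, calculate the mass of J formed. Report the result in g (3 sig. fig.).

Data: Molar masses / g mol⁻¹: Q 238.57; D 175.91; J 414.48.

19700 g

n(Q) = 11340 / 238.57 = 47.53 mol
n(D) = 14000 / 175.91 = 79.59 mol
n/ν for Q = 47.53/4 = 11.88
n/ν for D = 79.59/4 = 19.90
Smallest n/ν is Q → limiting reagent.
n(J) = (4/4) × 47.53 = 47.53 mol
mass = 47.53 × 414.48 = 19700 g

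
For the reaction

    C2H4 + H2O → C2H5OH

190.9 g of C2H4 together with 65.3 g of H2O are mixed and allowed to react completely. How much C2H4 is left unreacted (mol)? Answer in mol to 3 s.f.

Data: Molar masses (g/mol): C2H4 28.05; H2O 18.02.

3.18 mol

n(C2H4) = 190.9 / 28.05 = 6.806 mol
n(H2O) = 65.30 / 18.02 = 3.624 mol
n/ν → C2H4: 6.806, H2O: 3.624; H2O is limiting.
C2H4 consumed = (1/1) × 3.624 = 3.624 mol
C2H4 remaining = 6.806 − 3.624 = 3.182 mol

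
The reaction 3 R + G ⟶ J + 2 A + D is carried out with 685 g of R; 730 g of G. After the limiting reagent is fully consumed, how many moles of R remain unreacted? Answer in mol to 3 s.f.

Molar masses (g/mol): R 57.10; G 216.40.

1.88 mol

n(R) = 685.0 / 57.10 = 12.00 mol
n(G) = 730.0 / 216.40 = 3.373 mol
n/ν → R: 4.000, G: 3.373; G is limiting.
R consumed = (3/1) × 3.373 = 10.12 mol
R remaining = 12.00 − 10.12 = 1.880 mol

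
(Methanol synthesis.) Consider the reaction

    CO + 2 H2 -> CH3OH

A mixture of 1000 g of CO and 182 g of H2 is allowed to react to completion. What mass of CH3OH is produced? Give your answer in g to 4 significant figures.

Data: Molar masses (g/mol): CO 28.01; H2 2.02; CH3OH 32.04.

n(CO) = 1000 / 28.01 = 35.70 mol
n(H2) = 182.0 / 2.02 = 90.10 mol
n/ν for CO = 35.70/1 = 35.70
n/ν for H2 = 90.10/2 = 45.05
Smallest n/ν is CO → limiting reagent.
n(CH3OH) = (1/1) × 35.70 = 35.70 mol
mass = 35.70 × 32.04 = 1144 g

1144 g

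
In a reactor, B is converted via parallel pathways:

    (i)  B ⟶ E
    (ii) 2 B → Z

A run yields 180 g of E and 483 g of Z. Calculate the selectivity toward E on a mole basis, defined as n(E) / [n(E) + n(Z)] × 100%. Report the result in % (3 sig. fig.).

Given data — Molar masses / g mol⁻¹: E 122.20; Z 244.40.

n(E) = 180 / 122.20 = 1.473 mol
n(Z) = 483 / 244.40 = 1.976 mol
selectivity = 1.473/(1.473+1.976) × 100 = 42.71 %

42.7 %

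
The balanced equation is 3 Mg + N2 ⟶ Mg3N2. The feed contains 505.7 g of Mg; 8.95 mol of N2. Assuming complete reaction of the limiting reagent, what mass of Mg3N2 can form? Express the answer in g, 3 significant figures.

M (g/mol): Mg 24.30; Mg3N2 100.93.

n(Mg) = 505.7 / 24.30 = 20.81 mol
n(N2) = 8.950 mol
n/ν for Mg = 20.81/3 = 6.937
n/ν for N2 = 8.950/1 = 8.950
Smallest n/ν is Mg → limiting reagent.
n(Mg3N2) = (1/3) × 20.81 = 6.937 mol
mass = 6.937 × 100.93 = 700.2 g

700 g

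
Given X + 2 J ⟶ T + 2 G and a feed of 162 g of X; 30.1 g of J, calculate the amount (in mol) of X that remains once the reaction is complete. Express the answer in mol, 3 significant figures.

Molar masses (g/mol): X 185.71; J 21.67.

n(X) = 162.0 / 185.71 = 0.8723 mol
n(J) = 30.10 / 21.67 = 1.389 mol
n/ν → X: 0.8723, J: 0.6945; J is limiting.
X consumed = (1/2) × 1.389 = 0.6945 mol
X remaining = 0.8723 − 0.6945 = 0.1778 mol

0.178 mol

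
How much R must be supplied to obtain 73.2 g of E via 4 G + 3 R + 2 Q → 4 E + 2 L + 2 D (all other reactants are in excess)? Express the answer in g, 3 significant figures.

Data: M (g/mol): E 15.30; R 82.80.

297 g

n(E) = 73.2 / 15.30 = 4.784 mol
n(R) = (3/4) × 4.784 = 3.588 mol
mass = 3.588 × 82.80 = 297.1 g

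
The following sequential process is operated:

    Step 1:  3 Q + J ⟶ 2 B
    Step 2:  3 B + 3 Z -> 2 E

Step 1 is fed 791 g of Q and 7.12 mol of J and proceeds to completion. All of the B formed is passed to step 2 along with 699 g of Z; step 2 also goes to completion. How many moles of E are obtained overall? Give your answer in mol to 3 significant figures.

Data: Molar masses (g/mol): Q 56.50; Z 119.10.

3.91 mol

Step 1:
n(Q) = 791.0 / 56.50 = 14.00 mol
n(J) = 7.120 mol
n/ν for Q = 14.00/3 = 4.667
n/ν for J = 7.120/1 = 7.120
Smallest n/ν is Q → limiting reagent.
n(B) produced = (2/3) × 14.00 = 9.333 mol
Step 2:
n(B) available = 9.333 mol
n(Z) = 699.0 / 119.10 = 5.869 mol
n/ν for B = 9.333/3 = 3.111
n/ν for Z = 5.869/3 = 1.956
Smallest n/ν is Z → limiting reagent.
n(E) = (2/3) × 5.869 = 3.913 mol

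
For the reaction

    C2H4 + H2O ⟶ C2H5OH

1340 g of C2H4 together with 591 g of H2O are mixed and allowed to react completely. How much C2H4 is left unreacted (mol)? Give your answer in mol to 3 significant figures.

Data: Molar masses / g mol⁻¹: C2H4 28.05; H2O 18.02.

15.0 mol

n(C2H4) = 1340 / 28.05 = 47.77 mol
n(H2O) = 591.0 / 18.02 = 32.80 mol
n/ν for C2H4 = 47.77/1 = 47.77
n/ν for H2O = 32.80/1 = 32.80
Smallest n/ν is H2O → limiting reagent.
C2H4 consumed = (1/1) × 32.80 = 32.80 mol
C2H4 remaining = 47.77 − 32.80 = 14.97 mol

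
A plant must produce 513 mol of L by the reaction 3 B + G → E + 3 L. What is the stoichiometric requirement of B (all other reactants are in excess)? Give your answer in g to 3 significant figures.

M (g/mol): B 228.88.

n(L) = 513.0 mol
n(B) = (3/3) × 513.0 = 513.0 mol
mass = 513.0 × 228.88 = 117400 g

117000 g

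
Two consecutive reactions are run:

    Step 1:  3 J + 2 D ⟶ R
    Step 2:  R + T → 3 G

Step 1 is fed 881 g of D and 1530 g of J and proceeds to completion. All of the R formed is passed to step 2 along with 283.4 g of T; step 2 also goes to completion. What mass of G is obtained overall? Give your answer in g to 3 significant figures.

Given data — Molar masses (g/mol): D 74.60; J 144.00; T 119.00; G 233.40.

1670 g

Step 1:
n(D) = 881.0 / 74.60 = 11.81 mol
n(J) = 1530 / 144.00 = 10.63 mol
n/ν for D = 11.81/2 = 5.905
n/ν for J = 10.63/3 = 3.543
Smallest n/ν is J → limiting reagent.
n(R) produced = (1/3) × 10.63 = 3.543 mol
Step 2:
n(R) available = 3.543 mol
n(T) = 283.4 / 119.00 = 2.382 mol
n/ν for R = 3.543/1 = 3.543
n/ν for T = 2.382/1 = 2.382
Smallest n/ν is T → limiting reagent.
n(G) = (3/1) × 2.382 = 7.146 mol
mass = 7.146 × 233.40 = 1668 g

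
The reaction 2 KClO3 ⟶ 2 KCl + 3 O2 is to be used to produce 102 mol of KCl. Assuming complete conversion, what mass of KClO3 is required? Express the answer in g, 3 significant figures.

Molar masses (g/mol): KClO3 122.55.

12500 g

n(KCl) = 102.0 mol
n(KClO3) = (2/2) × 102.0 = 102.0 mol
mass = 102.0 × 122.55 = 12500 g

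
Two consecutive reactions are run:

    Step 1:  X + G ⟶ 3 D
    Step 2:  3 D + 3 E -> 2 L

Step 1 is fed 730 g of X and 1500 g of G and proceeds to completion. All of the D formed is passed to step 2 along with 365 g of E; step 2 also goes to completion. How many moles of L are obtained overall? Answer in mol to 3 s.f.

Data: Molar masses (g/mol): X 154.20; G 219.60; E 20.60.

Step 1:
n(X) = 730.0 / 154.20 = 4.734 mol
n(G) = 1500 / 219.60 = 6.831 mol
n/ν for X = 4.734/1 = 4.734
n/ν for G = 6.831/1 = 6.831
Smallest n/ν is X → limiting reagent.
n(D) produced = (3/1) × 4.734 = 14.20 mol
Step 2:
n(D) available = 14.20 mol
n(E) = 365.0 / 20.60 = 17.72 mol
n/ν for D = 14.20/3 = 4.733
n/ν for E = 17.72/3 = 5.907
Smallest n/ν is D → limiting reagent.
n(L) = (2/3) × 14.20 = 9.467 mol

9.47 mol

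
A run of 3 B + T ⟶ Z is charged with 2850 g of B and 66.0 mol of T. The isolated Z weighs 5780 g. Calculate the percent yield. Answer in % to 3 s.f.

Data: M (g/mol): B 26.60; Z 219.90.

n(B) = 2850 / 26.60 = 107.1 mol
n(T) = 66.00 mol
n/ν → B: 35.70, T: 66.00; B is limiting.
theoretical n(Z) = (1/3) × 107.1 = 35.70 mol → 7850 g
% yield = 5780 / 7850 × 100 = 73.63 %

73.6 %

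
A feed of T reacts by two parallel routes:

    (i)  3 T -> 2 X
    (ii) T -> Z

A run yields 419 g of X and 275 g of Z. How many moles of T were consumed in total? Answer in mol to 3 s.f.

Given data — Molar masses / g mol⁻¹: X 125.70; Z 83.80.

8.28 mol

n(X) = 419 / 125.70 = 3.333 mol
n(Z) = 275 / 83.80 = 3.282 mol
n(T) via (i) = (3/2)×3.333 = 5.000 mol
n(T) via (ii) = (1/1)×3.282 = 3.282 mol
total n(T) = 5.000 + 3.282 = 8.282 mol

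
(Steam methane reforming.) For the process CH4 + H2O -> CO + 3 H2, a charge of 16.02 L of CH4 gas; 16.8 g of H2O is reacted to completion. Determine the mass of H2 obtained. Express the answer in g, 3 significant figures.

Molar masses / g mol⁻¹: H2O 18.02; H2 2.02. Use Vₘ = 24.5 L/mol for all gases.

3.96 g

n(CH4) = 16.02 / 24.5 = 0.6539 mol
n(H2O) = 16.80 / 18.02 = 0.9323 mol
n/ν for CH4 = 0.6539/1 = 0.6539
n/ν for H2O = 0.9323/1 = 0.9323
Smallest n/ν is CH4 → limiting reagent.
n(H2) = (3/1) × 0.6539 = 1.962 mol
mass = 1.962 × 2.02 = 3.963 g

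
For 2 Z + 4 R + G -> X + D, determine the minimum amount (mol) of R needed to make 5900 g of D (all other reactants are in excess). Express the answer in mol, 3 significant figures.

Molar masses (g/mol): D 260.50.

90.6 mol

n(D) = 5900 / 260.50 = 22.65 mol
n(R) = (4/1) × 22.65 = 90.60 mol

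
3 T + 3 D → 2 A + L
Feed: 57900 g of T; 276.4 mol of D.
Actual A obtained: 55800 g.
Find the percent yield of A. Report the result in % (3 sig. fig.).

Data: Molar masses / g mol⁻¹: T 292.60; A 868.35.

n(T) = 57900 / 292.60 = 197.9 mol
n(D) = 276.4 mol
n/ν → T: 65.97, D: 92.13; T is limiting.
theoretical n(A) = (2/3) × 197.9 = 131.9 mol → 114500 g
% yield = 55800 / 114500 × 100 = 48.73 %

48.7 %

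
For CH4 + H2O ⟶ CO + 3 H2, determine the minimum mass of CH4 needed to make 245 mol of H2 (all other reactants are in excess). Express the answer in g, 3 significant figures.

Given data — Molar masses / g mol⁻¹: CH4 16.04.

n(H2) = 245.0 mol
n(CH4) = (1/3) × 245.0 = 81.67 mol
mass = 81.67 × 16.04 = 1310 g

1310 g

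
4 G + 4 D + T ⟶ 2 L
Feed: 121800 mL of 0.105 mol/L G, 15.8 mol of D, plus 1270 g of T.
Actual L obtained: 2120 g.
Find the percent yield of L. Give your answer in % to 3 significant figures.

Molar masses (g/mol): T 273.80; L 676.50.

49.0 %

n(G) = 0.105 × 121800/1000 = 12.79 mol
n(D) = 15.80 mol
n(T) = 1270 / 273.80 = 4.638 mol
n/ν for G = 12.79/4 = 3.198
n/ν for D = 15.80/4 = 3.950
n/ν for T = 4.638/1 = 4.638
Smallest n/ν is G → limiting reagent.
theoretical n(L) = (2/4) × 12.79 = 6.395 mol → 4326 g
% yield = 2120 / 4326 × 100 = 49.01 %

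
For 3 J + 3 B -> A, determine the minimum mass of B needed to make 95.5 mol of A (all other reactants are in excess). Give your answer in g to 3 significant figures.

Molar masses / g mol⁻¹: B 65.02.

18600 g

n(A) = 95.50 mol
n(B) = (3/1) × 95.50 = 286.5 mol
mass = 286.5 × 65.02 = 18630 g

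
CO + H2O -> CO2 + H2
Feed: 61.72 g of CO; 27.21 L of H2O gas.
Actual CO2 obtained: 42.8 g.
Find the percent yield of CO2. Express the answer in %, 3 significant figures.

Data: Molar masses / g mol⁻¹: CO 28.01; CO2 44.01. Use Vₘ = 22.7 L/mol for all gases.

81.1 %

n(CO) = 61.72 / 28.01 = 2.203 mol
n(H2O) = 27.21 / 22.7 = 1.199 mol
n/ν for CO = 2.203/1 = 2.203
n/ν for H2O = 1.199/1 = 1.199
Smallest n/ν is H2O → limiting reagent.
theoretical n(CO2) = (1/1) × 1.199 = 1.199 mol → 52.77 g
% yield = 42.8 / 52.77 × 100 = 81.11 %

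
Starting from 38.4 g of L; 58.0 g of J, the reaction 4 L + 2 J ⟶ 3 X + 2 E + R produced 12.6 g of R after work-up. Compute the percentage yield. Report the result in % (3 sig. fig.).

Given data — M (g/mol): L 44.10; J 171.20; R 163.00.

n(L) = 38.40 / 44.10 = 0.8707 mol
n(J) = 58.00 / 171.20 = 0.3388 mol
n/ν → L: 0.2177, J: 0.1694; J is limiting.
theoretical n(R) = (1/2) × 0.3388 = 0.1694 mol → 27.61 g
% yield = 12.6 / 27.61 × 100 = 45.64 %

45.6 %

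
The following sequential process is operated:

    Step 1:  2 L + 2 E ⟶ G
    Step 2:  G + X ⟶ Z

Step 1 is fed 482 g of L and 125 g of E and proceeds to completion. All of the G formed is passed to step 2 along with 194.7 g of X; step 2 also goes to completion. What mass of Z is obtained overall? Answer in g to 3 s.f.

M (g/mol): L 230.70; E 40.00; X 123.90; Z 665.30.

Step 1:
n(L) = 482.0 / 230.70 = 2.089 mol
n(E) = 125.0 / 40.00 = 3.125 mol
n/ν → L: 1.045, E: 1.563; L is limiting.
n(G) produced = (1/2) × 2.089 = 1.045 mol
Step 2:
n(G) available = 1.045 mol
n(X) = 194.7 / 123.90 = 1.571 mol
n/ν → G: 1.045, X: 1.571; G is limiting.
n(Z) = (1/1) × 1.045 = 1.045 mol
mass = 1.045 × 665.30 = 695.2 g

695 g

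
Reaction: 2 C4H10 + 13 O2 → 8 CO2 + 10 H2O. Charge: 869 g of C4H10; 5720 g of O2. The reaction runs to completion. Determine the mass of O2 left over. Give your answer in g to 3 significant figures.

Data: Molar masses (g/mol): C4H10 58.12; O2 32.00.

n(C4H10) = 869.0 / 58.12 = 14.95 mol
n(O2) = 5720 / 32.00 = 178.8 mol
n/ν → C4H10: 7.475, O2: 13.75; C4H10 is limiting.
O2 consumed = (13/2) × 14.95 = 97.18 mol
O2 remaining = 178.8 − 97.18 = 81.62 mol
mass = 81.62 × 32.00 = 2612 g

2610 g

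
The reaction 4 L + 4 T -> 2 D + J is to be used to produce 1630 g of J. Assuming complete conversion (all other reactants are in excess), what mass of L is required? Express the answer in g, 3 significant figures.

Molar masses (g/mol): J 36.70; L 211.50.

37600 g

n(J) = 1630 / 36.70 = 44.41 mol
n(L) = (4/1) × 44.41 = 177.6 mol
mass = 177.6 × 211.50 = 37560 g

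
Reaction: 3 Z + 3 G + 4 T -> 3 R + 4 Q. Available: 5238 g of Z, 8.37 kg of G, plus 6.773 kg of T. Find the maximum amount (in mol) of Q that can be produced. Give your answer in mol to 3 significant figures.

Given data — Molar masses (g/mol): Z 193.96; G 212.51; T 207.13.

n(Z) = 5238 / 193.96 = 27.01 mol
n(G) = 8.370×1000 / 212.51 = 39.39 mol
n(T) = 6.773×1000 / 207.13 = 32.70 mol
n/ν for Z = 27.01/3 = 9.003
n/ν for G = 39.39/3 = 13.13
n/ν for T = 32.70/4 = 8.175
Smallest n/ν is T → limiting reagent.
n(Q) = (4/4) × 32.70 = 32.70 mol

32.7 mol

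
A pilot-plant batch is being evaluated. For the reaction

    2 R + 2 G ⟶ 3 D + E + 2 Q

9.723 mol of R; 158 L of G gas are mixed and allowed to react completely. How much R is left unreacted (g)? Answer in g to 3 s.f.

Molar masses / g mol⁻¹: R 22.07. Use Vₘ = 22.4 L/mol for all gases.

n(R) = 9.723 mol
n(G) = 158.0 / 22.4 = 7.054 mol
n/ν for R = 9.723/2 = 4.862
n/ν for G = 7.054/2 = 3.527
Smallest n/ν is G → limiting reagent.
R consumed = (2/2) × 7.054 = 7.054 mol
R remaining = 9.723 − 7.054 = 2.669 mol
mass = 2.669 × 22.07 = 58.90 g

58.9 g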